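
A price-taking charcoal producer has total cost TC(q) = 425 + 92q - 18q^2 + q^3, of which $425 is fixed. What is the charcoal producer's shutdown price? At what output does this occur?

$11 per unit, at q = 9

The firm shuts down when price falls below the minimum of average variable cost. AVC = VC/q = 92 - 18q + q^2.
At the minimum of AVC, MC = AVC. MC = 92 - 36q + 3q^2; setting MC = AVC gives 2q^2 - 18q = 0, so q = 9. min AVC = 11.
The firm shuts down for any P below $11.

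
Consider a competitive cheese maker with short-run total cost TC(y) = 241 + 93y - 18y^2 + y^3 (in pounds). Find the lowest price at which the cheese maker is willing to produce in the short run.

The firm shuts down when price falls below the minimum of average variable cost. AVC = VC/y = 93 - 18y + y^2.
At the minimum of AVC, MC = AVC. MC = 93 - 36y + 3y^2; setting MC = AVC gives 2y^2 - 18y = 0, so y = 9. min AVC = 12.
For P < £12 the firm produces nothing.

£12 per unit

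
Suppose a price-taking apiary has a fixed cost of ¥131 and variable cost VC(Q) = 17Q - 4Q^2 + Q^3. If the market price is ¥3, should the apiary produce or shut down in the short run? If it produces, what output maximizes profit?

Variable cost is VC = 17Q - 4Q^2 + Q^3, so AVC = VC/Q = 17 - 4Q + Q^2 and MC = dTC/dQ = 17 - 8Q + 3Q^2.
AVC is minimized where dAVC/dQ = -4 + 2Q = 0, at Q = 2; min AVC = 17 - 4·2 + 2^2 = ¥13.
With P < min AVC (¥3 < ¥13), every unit sold adds to the loss.
Shutting down limits the loss to fixed cost, ¥131.

Shut down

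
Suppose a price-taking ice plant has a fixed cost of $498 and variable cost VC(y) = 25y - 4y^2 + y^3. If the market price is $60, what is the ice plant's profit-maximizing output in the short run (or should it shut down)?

From TC, MC = TC'(y) = 25 - 8y + 3y^2 and AVC = VC/y = 25 - 4y + y^2.
AVC is minimized where dAVC/dy = -4 + 2y = 0, at y = 2; min AVC = 25 - 4·2 + 2^2 = $21.
Since P = $60 ≥ min AVC = $21, price covers variable cost and the firm should produce.
Set P = MC: 60 = 25 - 8y + 3y^2 → -35 - 8y + 3y^2 = 0. The roots are y = -7/3 and y = 5; the profit-maximizing output is on the rising part of MC, so y* = 5.
Check: AVC at y = 5 is $30 ≤ P, so revenue covers variable cost.
Profit = P·y − TC = 60·5 − 648 = -$348, a loss, but smaller than the $498 fixed cost the firm would lose by shutting down.

Produce at y = 5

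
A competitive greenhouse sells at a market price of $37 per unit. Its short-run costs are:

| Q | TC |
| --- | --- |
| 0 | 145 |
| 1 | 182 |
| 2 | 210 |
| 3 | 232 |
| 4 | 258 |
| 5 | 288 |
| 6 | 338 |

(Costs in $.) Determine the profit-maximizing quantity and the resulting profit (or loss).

Q = 5; profit = -$103

Compute π = P·Q − TC at each output: Q=0: -145; Q=1: -145; Q=2: -136; Q=3: -121; Q=4: -110; Q=5: -103; Q=6: -116.
Profit is maximized at Q = 5. AVC there is 143/5 = $28.60 ≤ P, so producing beats shutting down (which would give -$145).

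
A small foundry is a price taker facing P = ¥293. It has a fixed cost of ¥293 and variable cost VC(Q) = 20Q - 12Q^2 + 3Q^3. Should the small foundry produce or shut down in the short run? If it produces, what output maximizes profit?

Produce at Q = 7

From TC, MC = TC'(Q) = 20 - 24Q + 9Q^2 and AVC = VC/Q = 20 - 12Q + 3Q^2.
AVC hits its minimum where MC = AVC, at Q = 2, giving min AVC = 20 - 12·2 + 3·2^2 = ¥8.
P = ¥293 exceeds min AVC = ¥8, so the firm stays open.
Set P = MC: 293 = 20 - 24Q + 9Q^2 → -273 - 24Q + 9Q^2 = 0. The roots are Q = -13/3 and Q = 7; the profit-maximizing output is on the rising part of MC, so Q* = 7.
Check: AVC at Q = 7 is ¥83 ≤ P, so revenue covers variable cost.
Profit = P·Q − TC = 293·7 − 874 = ¥1177.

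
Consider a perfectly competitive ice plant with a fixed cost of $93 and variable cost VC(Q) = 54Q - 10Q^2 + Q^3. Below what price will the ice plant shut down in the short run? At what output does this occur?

Short-run supply begins at min AVC. From VC = 54Q - 10Q^2 + Q^3, AVC = 54 - 10Q + Q^2.
At the minimum of AVC, MC = AVC. MC = 54 - 20Q + 3Q^2; setting MC = AVC gives 2Q^2 - 10Q = 0, so Q = 5. min AVC = 29.
So the shutdown price is $29.

$29 per unit, at Q = 5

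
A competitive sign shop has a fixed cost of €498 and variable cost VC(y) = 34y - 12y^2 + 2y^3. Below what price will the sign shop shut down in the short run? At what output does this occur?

€16 per unit, at y = 3

The firm shuts down when price falls below the minimum of average variable cost. AVC = VC/y = 34 - 12y + 2y^2.
At the minimum of AVC, MC = AVC. MC = 34 - 24y + 6y^2; setting MC = AVC gives 4y^2 - 12y = 0, so y = 3. min AVC = 16.
For P < €16 the firm produces nothing.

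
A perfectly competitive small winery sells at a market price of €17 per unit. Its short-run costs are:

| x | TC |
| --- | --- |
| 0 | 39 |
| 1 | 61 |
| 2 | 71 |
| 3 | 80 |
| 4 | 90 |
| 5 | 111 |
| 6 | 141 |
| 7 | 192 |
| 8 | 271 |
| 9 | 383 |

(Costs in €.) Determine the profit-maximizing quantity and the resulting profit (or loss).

Tabulate TR − TC: x=0: -39; x=1: -44; x=2: -37; x=3: -29; x=4: -22; x=5: -26; x=6: -39; x=7: -73; x=8: -135; x=9: -230.
Profit is maximized at x = 4. AVC there is 51/4 = €12.75 ≤ P, so producing beats shutting down (which would give -€39).

x = 4; profit = -€22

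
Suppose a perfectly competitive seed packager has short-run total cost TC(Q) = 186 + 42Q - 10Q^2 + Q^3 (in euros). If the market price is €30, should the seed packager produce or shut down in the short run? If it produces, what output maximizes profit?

From TC, MC = TC'(Q) = 42 - 20Q + 3Q^2 and AVC = VC/Q = 42 - 10Q + Q^2.
AVC is minimized where dAVC/dQ = -10 + 2Q = 0, at Q = 5; min AVC = 42 - 10·5 + 5^2 = €17.
P = €30 exceeds min AVC = €17, so the firm stays open.
P = MC gives 12 - 20Q + 3Q^2 = 0, with roots 2/3 and 6. Take the larger (rising MC): Q* = 6.
Check: AVC at Q = 6 is €18 ≤ P, so revenue covers variable cost.
Profit = P·Q − TC = 30·6 − 294 = -€114, a loss, but smaller than the €186 fixed cost the firm would lose by shutting down.

Produce at Q = 6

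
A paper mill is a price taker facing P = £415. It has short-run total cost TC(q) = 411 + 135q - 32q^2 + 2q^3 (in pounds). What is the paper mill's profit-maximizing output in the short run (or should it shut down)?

From TC, MC = TC'(q) = 135 - 64q + 6q^2 and AVC = VC/q = 135 - 32q + 2q^2.
AVC hits its minimum where MC = AVC, at q = 8, giving min AVC = 135 - 32·8 + 2·8^2 = £7.
P = £415 exceeds min AVC = £7, so the firm stays open.
Set P = MC: 415 = 135 - 64q + 6q^2 → -280 - 64q + 6q^2 = 0. The roots are q = -10/3 and q = 14; the profit-maximizing output is on the rising part of MC, so q* = 14.
Check: AVC at q = 14 is £79 ≤ P, so revenue covers variable cost.
Profit = P·q − TC = 415·14 − 1517 = £4293.

Produce at q = 14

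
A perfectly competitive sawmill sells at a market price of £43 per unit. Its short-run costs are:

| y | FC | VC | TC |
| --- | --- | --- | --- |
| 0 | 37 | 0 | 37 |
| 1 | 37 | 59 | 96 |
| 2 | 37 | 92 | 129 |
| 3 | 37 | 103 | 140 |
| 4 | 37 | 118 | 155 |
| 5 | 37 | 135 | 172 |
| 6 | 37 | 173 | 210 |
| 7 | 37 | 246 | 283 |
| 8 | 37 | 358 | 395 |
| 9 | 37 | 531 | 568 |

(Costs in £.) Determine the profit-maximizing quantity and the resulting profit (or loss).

y = 6; profit = £48

Profit at each row (π = 43y − TC): y=0: -37; y=1: -53; y=2: -43; y=3: -11; y=4: 17; y=5: 43; y=6: 48; y=7: 18; y=8: -51; y=9: -181.
Profit is maximized at y = 6. AVC there is 173/6 = £28.83 ≤ P, so producing beats shutting down (which would give -£37).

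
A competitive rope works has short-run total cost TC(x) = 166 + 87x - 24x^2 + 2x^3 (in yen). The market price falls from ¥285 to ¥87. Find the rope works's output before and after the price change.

Output falls from 11 to 8

MC = 87 - 48x + 6x^2; the shutdown threshold is min AVC = ¥15 (at x = 6).
With P = ¥285 above the shutdown price, P = MC gives x = 11.
At P = ¥87 ≥ min AVC, set P = MC: x = 8. The firm stays open but cuts output.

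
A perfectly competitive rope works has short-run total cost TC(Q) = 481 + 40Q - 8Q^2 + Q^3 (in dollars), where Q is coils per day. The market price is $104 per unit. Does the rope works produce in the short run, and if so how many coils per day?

Produce at Q = 8

Strip out fixed cost: VC = 40Q - 8Q^2 + Q^3. Then AVC = 40 - 8Q + Q^2 and MC = 40 - 16Q + 3Q^2.
The AVC parabola has its vertex at Q = 8/2 = 4, where AVC = 40 - 8·4 + 4^2 = $24.
P = $104 exceeds min AVC = $24, so the firm stays open.
P = MC gives -64 - 16Q + 3Q^2 = 0, with roots -8/3 and 8. Take the larger (rising MC): Q* = 8.
Check: AVC at Q = 8 is $40 ≤ P, so revenue covers variable cost.
Profit = P·Q − TC = 104·8 − 801 = $31.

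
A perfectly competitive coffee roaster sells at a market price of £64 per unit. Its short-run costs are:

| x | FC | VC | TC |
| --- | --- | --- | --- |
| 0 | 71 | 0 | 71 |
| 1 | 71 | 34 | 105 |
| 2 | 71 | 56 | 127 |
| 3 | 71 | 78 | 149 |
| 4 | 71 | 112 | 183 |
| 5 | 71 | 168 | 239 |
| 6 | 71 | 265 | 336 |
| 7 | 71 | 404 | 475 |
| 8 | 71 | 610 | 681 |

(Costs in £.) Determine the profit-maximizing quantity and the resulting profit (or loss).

x = 5; profit = £81

Profit at each row (π = 64x − TC): x=0: -71; x=1: -41; x=2: 1; x=3: 43; x=4: 73; x=5: 81; x=6: 48; x=7: -27; x=8: -169.
Profit is maximized at x = 5. AVC there is 168/5 = £33.60 ≤ P, so producing beats shutting down (which would give -£71).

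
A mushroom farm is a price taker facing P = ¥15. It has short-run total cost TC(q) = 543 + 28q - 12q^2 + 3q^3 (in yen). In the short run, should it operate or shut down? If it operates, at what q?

Shut down

From TC, MC = TC'(q) = 28 - 24q + 9q^2 and AVC = VC/q = 28 - 12q + 3q^2.
AVC is minimized where dAVC/dq = -12 + 6q = 0, at q = 2; min AVC = 28 - 12·2 + 3·2^2 = ¥16.
Since P = ¥15 < min AVC = ¥16, price fails to cover variable cost at any output.
Best response: produce nothing and absorb the ¥543 fixed cost.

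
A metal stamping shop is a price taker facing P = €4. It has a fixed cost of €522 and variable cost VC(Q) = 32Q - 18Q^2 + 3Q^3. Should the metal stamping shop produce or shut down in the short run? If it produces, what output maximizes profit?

Variable cost is VC = 32Q - 18Q^2 + 3Q^3, so AVC = VC/Q = 32 - 18Q + 3Q^2 and MC = dTC/dQ = 32 - 36Q + 9Q^2.
The AVC parabola has its vertex at Q = 18/6 = 3, where AVC = 32 - 18·3 + 3·3^2 = €5.
P = €4 lies below min AVC = €5; no output level covers variable cost.
The firm minimizes its loss by shutting down and losing only its fixed cost of €522.

Shut down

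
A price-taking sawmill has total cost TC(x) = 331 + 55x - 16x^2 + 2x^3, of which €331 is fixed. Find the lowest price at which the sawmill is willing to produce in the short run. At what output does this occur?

Short-run supply begins at min AVC. From VC = 55x - 16x^2 + 2x^3, AVC = 55 - 16x + 2x^2.
At the minimum of AVC, MC = AVC. MC = 55 - 32x + 6x^2; setting MC = AVC gives 4x^2 - 16x = 0, so x = 4. min AVC = 23.
For P < €23 the firm produces nothing.

€23 per unit, at x = 4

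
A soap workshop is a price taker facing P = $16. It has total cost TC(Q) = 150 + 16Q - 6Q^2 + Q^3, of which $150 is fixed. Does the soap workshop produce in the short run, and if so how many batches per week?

From TC, MC = TC'(Q) = 16 - 12Q + 3Q^2 and AVC = VC/Q = 16 - 6Q + Q^2.
AVC is minimized where dAVC/dQ = -6 + 2Q = 0, at Q = 3; min AVC = 16 - 6·3 + 3^2 = $7.
Since P = $16 ≥ min AVC = $7, price covers variable cost and the firm should produce.
P = MC gives -12Q + 3Q^2 = 0, with roots 0 and 4. Take the larger (rising MC): Q* = 4.
Check: AVC at Q = 4 is $8 ≤ P, so revenue covers variable cost.
Profit = P·Q − TC = 16·4 − 182 = -$118, a loss, but smaller than the $150 fixed cost the firm would lose by shutting down.

Produce at Q = 4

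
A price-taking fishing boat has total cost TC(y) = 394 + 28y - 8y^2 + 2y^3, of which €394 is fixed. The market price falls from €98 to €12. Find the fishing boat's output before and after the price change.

Output falls from 5 to 0 (the firm shuts down)

MC = 28 - 16y + 6y^2; the shutdown threshold is min AVC = €20 (at y = 2).
At P = €98 ≥ min AVC, set P = MC on the rising branch: y = 5.
At P = €12 < min AVC = €20, price no longer covers variable cost at any output, so the firm shuts down: y = 0.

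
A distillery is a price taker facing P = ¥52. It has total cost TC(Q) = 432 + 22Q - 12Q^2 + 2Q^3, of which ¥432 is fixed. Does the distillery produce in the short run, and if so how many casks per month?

From TC, MC = TC'(Q) = 22 - 24Q + 6Q^2 and AVC = VC/Q = 22 - 12Q + 2Q^2.
AVC hits its minimum where MC = AVC, at Q = 3, giving min AVC = 22 - 12·3 + 2·3^2 = ¥4.
Because ¥52 ≥ ¥4, revenue can cover variable cost; the firm operates.
Set P = MC: 52 = 22 - 24Q + 6Q^2 → -30 - 24Q + 6Q^2 = 0. The roots are Q = -1 and Q = 5; the profit-maximizing output is on the rising part of MC, so Q* = 5.
Check: AVC at Q = 5 is ¥12 ≤ P, so revenue covers variable cost.
Profit = P·Q − TC = 52·5 − 492 = -¥232, a loss, but smaller than the ¥432 fixed cost the firm would lose by shutting down.

Produce at Q = 5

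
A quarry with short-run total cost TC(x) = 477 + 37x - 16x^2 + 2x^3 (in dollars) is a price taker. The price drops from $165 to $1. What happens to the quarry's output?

MC = 37 - 32x + 6x^2; the shutdown threshold is min AVC = $5 (at x = 4).
At P = $165 ≥ min AVC, set P = MC on the rising branch: x = 8.
At P = $1 < min AVC = $5, price no longer covers variable cost at any output, so the firm shuts down: x = 0.

Output falls from 8 to 0 (the firm shuts down)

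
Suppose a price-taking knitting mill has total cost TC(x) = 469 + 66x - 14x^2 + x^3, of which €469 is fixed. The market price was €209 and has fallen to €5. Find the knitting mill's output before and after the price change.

MC = 66 - 28x + 3x^2; the shutdown threshold is min AVC = €17 (at x = 7).
With P = €209 above the shutdown price, P = MC gives x = 13.
At P = €5 < min AVC = €17, price no longer covers variable cost at any output, so the firm shuts down: x = 0.

Output falls from 13 to 0 (the firm shuts down)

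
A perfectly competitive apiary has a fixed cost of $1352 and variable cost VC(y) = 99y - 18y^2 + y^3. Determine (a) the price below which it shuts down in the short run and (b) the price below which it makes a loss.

Shutdown price = min AVC. AVC = 99 - 18y + y^2, with vertex at y = 9 and minimum $18.
ATC = 1352/y + 99 - 18y + y^2. Setting dATC/dy = −1352/y^2 − 18 + 2y = 0 gives y = 13 (since 2·13^3 − 18·13^2 = 1352).
min ATC = 1352/13 + 99 − 18·13 + 13^2 = $138. That is the break-even price.
Between these two prices the firm operates at a loss; above $138 it earns a profit.

Shutdown price = $18; break-even price = $138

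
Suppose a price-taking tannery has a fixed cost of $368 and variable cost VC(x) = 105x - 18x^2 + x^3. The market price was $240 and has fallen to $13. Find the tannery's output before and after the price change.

MC = 105 - 36x + 3x^2; the shutdown threshold is min AVC = $24 (at x = 9).
At P = $240 ≥ min AVC, set P = MC on the rising branch: x = 15.
At P = $13 < min AVC = $24, price no longer covers variable cost at any output, so the firm shuts down: x = 0.

Output falls from 15 to 0 (the firm shuts down)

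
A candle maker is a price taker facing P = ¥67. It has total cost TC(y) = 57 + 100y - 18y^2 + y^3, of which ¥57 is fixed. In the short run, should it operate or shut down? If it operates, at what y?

From TC, MC = TC'(y) = 100 - 36y + 3y^2 and AVC = VC/y = 100 - 18y + y^2.
AVC is minimized where dAVC/dy = -18 + 2y = 0, at y = 9; min AVC = 100 - 18·9 + 9^2 = ¥19.
P = ¥67 exceeds min AVC = ¥19, so the firm stays open.
Set P = MC: 67 = 100 - 36y + 3y^2 → 33 - 36y + 3y^2 = 0. The roots are y = 1 and y = 11; the profit-maximizing output is on the rising part of MC, so y* = 11.
Check: AVC at y = 11 is ¥23 ≤ P, so revenue covers variable cost.
Profit = P·y − TC = 67·11 − 310 = ¥427.

Produce at y = 11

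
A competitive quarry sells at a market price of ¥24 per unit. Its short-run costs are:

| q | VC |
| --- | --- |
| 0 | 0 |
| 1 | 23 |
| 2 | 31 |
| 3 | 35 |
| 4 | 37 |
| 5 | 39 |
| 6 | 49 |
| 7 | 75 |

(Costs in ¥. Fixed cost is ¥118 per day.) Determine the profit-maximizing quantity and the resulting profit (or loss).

Profit at each row (π = 24q − TC): q=0: -118; q=1: -117; q=2: -101; q=3: -81; q=4: -59; q=5: -37; q=6: -23; q=7: -25.
Profit is maximized at q = 6. AVC there is 49/6 = ¥8.17 ≤ P, so producing beats shutting down (which would give -¥118).

q = 6; profit = -¥23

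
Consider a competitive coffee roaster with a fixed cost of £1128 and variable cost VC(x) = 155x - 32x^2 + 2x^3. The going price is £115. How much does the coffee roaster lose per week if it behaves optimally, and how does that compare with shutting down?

AVC = 155 - 32x + 2x^2; min AVC = £27 at x = 8. Since P = £115 ≥ min AVC, the firm produces.
With MC = 155 - 64x + 6x^2, P = MC on the upward-sloping part at x* = 10.
TR = 115·10 = 1150. TC = 1128 + 350 = 1478. Profit = 1150 − 1478 = -£328.
By producing, the firm covers all variable cost plus £800 of fixed cost; shutting down would lose the full £1128.

Profit = -£328 at x = 10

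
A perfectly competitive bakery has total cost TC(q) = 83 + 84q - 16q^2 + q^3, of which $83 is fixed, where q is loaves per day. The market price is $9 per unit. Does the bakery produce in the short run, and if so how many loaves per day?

Variable cost is VC = 84q - 16q^2 + q^3, so AVC = VC/q = 84 - 16q + q^2 and MC = dTC/dq = 84 - 32q + 3q^2.
The AVC parabola has its vertex at q = 16/2 = 8, where AVC = 84 - 16·8 + 8^2 = $20.
Since P = $9 < min AVC = $20, price fails to cover variable cost at any output.
The firm minimizes its loss by shutting down and losing only its fixed cost of $83.

Shut down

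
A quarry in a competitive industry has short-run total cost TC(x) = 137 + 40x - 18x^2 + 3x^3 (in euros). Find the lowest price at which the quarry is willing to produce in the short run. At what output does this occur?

€13 per unit, at x = 3

Short-run supply begins at min AVC. From VC = 40x - 18x^2 + 3x^3, AVC = 40 - 18x + 3x^2.
dAVC/dx = -18 + 6x = 0 gives x = 3. min AVC = 40 - 18·3 + 3·3^2 = 13.
For P < €13 the firm produces nothing.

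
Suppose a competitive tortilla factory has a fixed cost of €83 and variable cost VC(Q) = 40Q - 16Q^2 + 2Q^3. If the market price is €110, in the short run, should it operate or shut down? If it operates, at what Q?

Produce at Q = 7

From TC, MC = TC'(Q) = 40 - 32Q + 6Q^2 and AVC = VC/Q = 40 - 16Q + 2Q^2.
AVC hits its minimum where MC = AVC, at Q = 4, giving min AVC = 40 - 16·4 + 2·4^2 = €8.
Since P = €110 ≥ min AVC = €8, price covers variable cost and the firm should produce.
Solving P = MC: -70 - 32Q + 6Q^2 = 0 ⇒ Q = -5/3 or 7. On the upward-sloping branch, Q* = 7.
Check: AVC at Q = 7 is €26 ≤ P, so revenue covers variable cost.
Profit = P·Q − TC = 110·7 − 265 = €505.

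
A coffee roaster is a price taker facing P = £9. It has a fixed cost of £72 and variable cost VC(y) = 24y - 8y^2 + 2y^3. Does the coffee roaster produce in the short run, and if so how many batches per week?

Shut down

From TC, MC = TC'(y) = 24 - 16y + 6y^2 and AVC = VC/y = 24 - 8y + 2y^2.
AVC hits its minimum where MC = AVC, at y = 2, giving min AVC = 24 - 8·2 + 2·2^2 = £16.
P = £9 lies below min AVC = £16; no output level covers variable cost.
Shutting down limits the loss to fixed cost, £72.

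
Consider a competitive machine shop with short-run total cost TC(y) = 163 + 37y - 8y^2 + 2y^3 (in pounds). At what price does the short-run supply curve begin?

£29 per unit

The firm shuts down when price falls below the minimum of average variable cost. AVC = VC/y = 37 - 8y + 2y^2.
dAVC/dy = -8 + 4y = 0 gives y = 2. min AVC = 37 - 8·2 + 2·2^2 = 29.
The firm shuts down for any P below £29.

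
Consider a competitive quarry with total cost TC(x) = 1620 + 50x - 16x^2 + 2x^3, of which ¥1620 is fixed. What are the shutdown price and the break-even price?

Shutdown price = ¥18; break-even price = ¥248

AVC = 50 - 16x + 2x^2; minimized at x = 4, giving min AVC = ¥18. That is the shutdown price.
ATC = 1620/x + 50 - 16x + 2x^2. Setting dATC/dx = −1620/x^2 − 16 + 4x = 0 gives x = 9 (since 4·9^3 − 16·9^2 = 1620).
min ATC = 1620/9 + 50 − 16·9 + 2·9^2 = ¥248. That is the break-even price.
For ¥18 ≤ P < ¥248 the firm produces at a loss; below ¥18 it shuts down.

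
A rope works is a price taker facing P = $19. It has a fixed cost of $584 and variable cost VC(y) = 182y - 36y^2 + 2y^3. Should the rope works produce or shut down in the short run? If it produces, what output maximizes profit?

Strip out fixed cost: VC = 182y - 36y^2 + 2y^3. Then AVC = 182 - 36y + 2y^2 and MC = 182 - 72y + 6y^2.
AVC is minimized where dAVC/dy = -36 + 4y = 0, at y = 9; min AVC = 182 - 36·9 + 2·9^2 = $20.
Since P = $19 < min AVC = $20, price fails to cover variable cost at any output.
Best response: produce nothing and absorb the $584 fixed cost.

Shut down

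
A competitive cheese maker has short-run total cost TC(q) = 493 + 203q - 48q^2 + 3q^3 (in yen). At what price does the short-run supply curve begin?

Short-run supply begins at min AVC. From VC = 203q - 48q^2 + 3q^3, AVC = 203 - 48q + 3q^2.
At the minimum of AVC, MC = AVC. MC = 203 - 96q + 9q^2; setting MC = AVC gives 6q^2 - 48q = 0, so q = 8. min AVC = 11.
So the shutdown price is ¥11.

¥11 per unit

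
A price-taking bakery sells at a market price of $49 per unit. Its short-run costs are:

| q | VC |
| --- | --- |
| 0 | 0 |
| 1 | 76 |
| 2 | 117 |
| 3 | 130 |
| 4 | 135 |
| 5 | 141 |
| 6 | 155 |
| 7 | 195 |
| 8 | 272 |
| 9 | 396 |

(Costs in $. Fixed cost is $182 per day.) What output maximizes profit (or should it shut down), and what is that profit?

Compute π = P·q − TC at each output: q=0: -182; q=1: -209; q=2: -201; q=3: -165; q=4: -121; q=5: -78; q=6: -43; q=7: -34; q=8: -62; q=9: -137.
Profit is maximized at q = 7. AVC there is 195/7 = $27.86 ≤ P, so producing beats shutting down (which would give -$182).

q = 7; profit = -$34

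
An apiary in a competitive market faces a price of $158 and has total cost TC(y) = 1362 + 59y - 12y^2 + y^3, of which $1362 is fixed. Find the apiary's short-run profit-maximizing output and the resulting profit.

AVC = 59 - 12y + y^2; min AVC = $23 at y = 6. Since P = $158 ≥ min AVC, the firm produces.
With MC = 59 - 24y + 3y^2, P = MC on the upward-sloping part at y* = 11.
TR = 158·11 = 1738. TC = 1362 + 528 = 1890. Profit = 1738 − 1890 = -$152.
By producing, the firm covers all variable cost plus $1210 of fixed cost; shutting down would lose the full $1362.

Profit = -$152 at y = 11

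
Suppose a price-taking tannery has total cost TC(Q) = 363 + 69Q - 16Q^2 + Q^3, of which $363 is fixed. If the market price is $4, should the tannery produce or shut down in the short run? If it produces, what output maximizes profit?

Shut down

Strip out fixed cost: VC = 69Q - 16Q^2 + Q^3. Then AVC = 69 - 16Q + Q^2 and MC = 69 - 32Q + 3Q^2.
AVC hits its minimum where MC = AVC, at Q = 8, giving min AVC = 69 - 16·8 + 8^2 = $5.
Since P = $4 < min AVC = $5, price fails to cover variable cost at any output.
Best response: produce nothing and absorb the $363 fixed cost.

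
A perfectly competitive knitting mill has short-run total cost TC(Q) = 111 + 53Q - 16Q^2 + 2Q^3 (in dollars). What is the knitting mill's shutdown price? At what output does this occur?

The shutdown price is the minimum of AVC. VC = 53Q - 16Q^2 + 2Q^3, so AVC = 53 - 16Q + 2Q^2.
At the minimum of AVC, MC = AVC. MC = 53 - 32Q + 6Q^2; setting MC = AVC gives 4Q^2 - 16Q = 0, so Q = 4. min AVC = 21.
So the shutdown price is $21.

$21 per unit, at Q = 4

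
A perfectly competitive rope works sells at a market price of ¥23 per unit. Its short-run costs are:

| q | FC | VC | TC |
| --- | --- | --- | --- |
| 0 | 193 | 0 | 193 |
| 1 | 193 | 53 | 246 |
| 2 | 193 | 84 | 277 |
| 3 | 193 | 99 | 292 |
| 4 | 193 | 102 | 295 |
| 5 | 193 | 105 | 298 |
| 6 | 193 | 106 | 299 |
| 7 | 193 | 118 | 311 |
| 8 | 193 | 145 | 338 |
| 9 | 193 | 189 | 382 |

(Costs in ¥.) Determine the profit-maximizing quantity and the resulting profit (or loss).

q = 7; profit = -¥150

Tabulate TR − TC: q=0: -193; q=1: -223; q=2: -231; q=3: -223; q=4: -203; q=5: -183; q=6: -161; q=7: -150; q=8: -154; q=9: -175.
Profit is maximized at q = 7. AVC there is 118/7 = ¥16.86 ≤ P, so producing beats shutting down (which would give -¥193).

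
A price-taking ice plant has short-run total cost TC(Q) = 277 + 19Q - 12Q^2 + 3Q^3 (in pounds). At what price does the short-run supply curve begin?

£7 per unit

The firm shuts down when price falls below the minimum of average variable cost. AVC = VC/Q = 19 - 12Q + 3Q^2.
At the minimum of AVC, MC = AVC. MC = 19 - 24Q + 9Q^2; setting MC = AVC gives 6Q^2 - 12Q = 0, so Q = 2. min AVC = 7.
So the shutdown price is £7.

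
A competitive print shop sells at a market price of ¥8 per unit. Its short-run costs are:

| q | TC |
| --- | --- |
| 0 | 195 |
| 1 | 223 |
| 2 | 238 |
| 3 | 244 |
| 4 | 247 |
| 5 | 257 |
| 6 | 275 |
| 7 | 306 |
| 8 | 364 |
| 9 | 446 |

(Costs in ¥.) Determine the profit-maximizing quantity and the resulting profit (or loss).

Profit at each row (π = 8q − TC): q=0: -195; q=1: -215; q=2: -222; q=3: -220; q=4: -215; q=5: -217; q=6: -227; q=7: -250; q=8: -300; q=9: -374.
Profit is highest at q = 0. Equivalently, the lowest AVC in the table is 62/5 ≈ ¥12.40 at q = 5, and P = ¥8 falls below it — price never covers variable cost, so the firm shuts down and loses only its fixed cost.

q = 0 (shut down); profit = -¥195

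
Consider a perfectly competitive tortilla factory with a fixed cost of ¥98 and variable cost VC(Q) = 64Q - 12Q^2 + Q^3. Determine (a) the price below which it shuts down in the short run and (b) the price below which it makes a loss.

Shutdown price = ¥28; break-even price = ¥43

AVC = 64 - 12Q + Q^2; minimized at Q = 6, giving min AVC = ¥28. That is the shutdown price.
ATC = 98/Q + 64 - 12Q + Q^2. Setting dATC/dQ = −98/Q^2 − 12 + 2Q = 0 gives Q = 7 (since 2·7^3 − 12·7^2 = 98).
min ATC = 98/7 + 64 − 12·7 + 7^2 = ¥43. That is the break-even price.
Between these two prices the firm operates at a loss; above ¥43 it earns a profit.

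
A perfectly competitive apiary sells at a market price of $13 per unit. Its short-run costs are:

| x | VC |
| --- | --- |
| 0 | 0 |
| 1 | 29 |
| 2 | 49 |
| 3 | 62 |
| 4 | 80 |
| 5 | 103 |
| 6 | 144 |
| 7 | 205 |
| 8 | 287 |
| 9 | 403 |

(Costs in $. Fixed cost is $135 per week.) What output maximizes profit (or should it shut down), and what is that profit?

x = 0 (shut down); profit = -$135

Tabulate TR − TC: x=0: -135; x=1: -151; x=2: -158; x=3: -158; x=4: -163; x=5: -173; x=6: -201; x=7: -249; x=8: -318; x=9: -421.
Profit is highest at x = 0. Equivalently, the lowest AVC in the table is 80/4 ≈ $20 at x = 4, and P = $13 falls below it — price never covers variable cost, so the firm shuts down and loses only its fixed cost.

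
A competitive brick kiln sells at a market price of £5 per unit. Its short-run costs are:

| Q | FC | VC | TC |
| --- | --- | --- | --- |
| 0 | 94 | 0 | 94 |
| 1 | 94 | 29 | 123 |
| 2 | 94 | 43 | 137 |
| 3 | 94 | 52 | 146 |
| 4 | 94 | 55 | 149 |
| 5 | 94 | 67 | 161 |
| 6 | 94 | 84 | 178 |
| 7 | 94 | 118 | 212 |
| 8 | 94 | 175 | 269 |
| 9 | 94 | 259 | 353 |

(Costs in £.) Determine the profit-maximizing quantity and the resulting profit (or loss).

Compute π = P·Q − TC at each output: Q=0: -94; Q=1: -118; Q=2: -127; Q=3: -131; Q=4: -129; Q=5: -136; Q=6: -148; Q=7: -177; Q=8: -229; Q=9: -308.
Profit is highest at Q = 0. Equivalently, the lowest AVC in the table is 67/5 ≈ £13.40 at Q = 5, and P = £5 falls below it — price never covers variable cost, so the firm shuts down and loses only its fixed cost.

Q = 0 (shut down); profit = -£94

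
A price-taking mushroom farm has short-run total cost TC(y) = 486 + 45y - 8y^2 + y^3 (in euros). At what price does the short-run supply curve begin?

€29 per unit

The firm shuts down when price falls below the minimum of average variable cost. AVC = VC/y = 45 - 8y + y^2.
dAVC/dy = -8 + 2y = 0 gives y = 4. min AVC = 45 - 8·4 + 4^2 = 29.
So the shutdown price is €29.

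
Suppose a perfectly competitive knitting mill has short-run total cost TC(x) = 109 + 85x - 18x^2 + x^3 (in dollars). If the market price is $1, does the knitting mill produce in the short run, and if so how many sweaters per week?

Shut down

Strip out fixed cost: VC = 85x - 18x^2 + x^3. Then AVC = 85 - 18x + x^2 and MC = 85 - 36x + 3x^2.
AVC hits its minimum where MC = AVC, at x = 9, giving min AVC = 85 - 18·9 + 9^2 = $4.
With P < min AVC ($1 < $4), every unit sold adds to the loss.
The firm minimizes its loss by shutting down and losing only its fixed cost of $109.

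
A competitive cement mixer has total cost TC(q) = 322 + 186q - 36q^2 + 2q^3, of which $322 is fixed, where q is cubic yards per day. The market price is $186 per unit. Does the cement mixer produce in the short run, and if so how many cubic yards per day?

Produce at q = 12

From TC, MC = TC'(q) = 186 - 72q + 6q^2 and AVC = VC/q = 186 - 36q + 2q^2.
AVC hits its minimum where MC = AVC, at q = 9, giving min AVC = 186 - 36·9 + 2·9^2 = $24.
Because $186 ≥ $24, revenue can cover variable cost; the firm operates.
P = MC gives -72q + 6q^2 = 0, with roots 0 and 12. Take the larger (rising MC): q* = 12.
Check: AVC at q = 12 is $42 ≤ P, so revenue covers variable cost.
Profit = P·q − TC = 186·12 − 826 = $1406.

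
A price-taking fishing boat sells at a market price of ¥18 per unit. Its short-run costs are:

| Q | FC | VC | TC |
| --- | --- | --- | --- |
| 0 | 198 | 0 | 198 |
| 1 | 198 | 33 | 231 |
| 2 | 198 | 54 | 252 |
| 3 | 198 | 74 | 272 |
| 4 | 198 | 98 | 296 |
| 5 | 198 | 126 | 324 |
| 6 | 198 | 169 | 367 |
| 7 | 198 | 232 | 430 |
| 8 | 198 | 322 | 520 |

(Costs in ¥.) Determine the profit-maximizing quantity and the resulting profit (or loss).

Profit at each row (π = 18Q − TC): Q=0: -198; Q=1: -213; Q=2: -216; Q=3: -218; Q=4: -224; Q=5: -234; Q=6: -259; Q=7: -304; Q=8: -376.
Profit is highest at Q = 0. Equivalently, the lowest AVC in the table is 98/4 ≈ ¥24.50 at Q = 4, and P = ¥18 falls below it — price never covers variable cost, so the firm shuts down and loses only its fixed cost.

Q = 0 (shut down); profit = -¥198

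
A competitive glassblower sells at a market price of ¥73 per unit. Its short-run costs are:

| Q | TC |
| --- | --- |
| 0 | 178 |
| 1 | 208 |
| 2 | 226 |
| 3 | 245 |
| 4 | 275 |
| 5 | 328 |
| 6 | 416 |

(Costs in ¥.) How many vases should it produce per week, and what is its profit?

Compute π = P·Q − TC at each output: Q=0: -178; Q=1: -135; Q=2: -80; Q=3: -26; Q=4: 17; Q=5: 37; Q=6: 22.
Profit is maximized at Q = 5. AVC there is 150/5 = ¥30 ≤ P, so producing beats shutting down (which would give -¥178).

Q = 5; profit = ¥37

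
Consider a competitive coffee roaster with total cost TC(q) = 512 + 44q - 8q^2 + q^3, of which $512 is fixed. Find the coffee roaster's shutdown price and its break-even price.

Shutdown price = $28; break-even price = $108

Shutdown price = min AVC. AVC = 44 - 8q + q^2, with vertex at q = 4 and minimum $28.
ATC = 512/q + 44 - 8q + q^2. Setting dATC/dq = −512/q^2 − 8 + 2q = 0 gives q = 8 (since 2·8^3 − 8·8^2 = 512).
min ATC = 512/8 + 44 − 8·8 + 8^2 = $108. That is the break-even price.
For $28 ≤ P < $108 the firm produces at a loss; below $28 it shuts down.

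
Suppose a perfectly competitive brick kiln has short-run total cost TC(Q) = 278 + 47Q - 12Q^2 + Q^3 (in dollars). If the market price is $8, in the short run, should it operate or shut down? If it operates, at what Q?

Variable cost is VC = 47Q - 12Q^2 + Q^3, so AVC = VC/Q = 47 - 12Q + Q^2 and MC = dTC/dQ = 47 - 24Q + 3Q^2.
AVC hits its minimum where MC = AVC, at Q = 6, giving min AVC = 47 - 12·6 + 6^2 = $11.
With P < min AVC ($8 < $11), every unit sold adds to the loss.
Best response: produce nothing and absorb the $278 fixed cost.

Shut down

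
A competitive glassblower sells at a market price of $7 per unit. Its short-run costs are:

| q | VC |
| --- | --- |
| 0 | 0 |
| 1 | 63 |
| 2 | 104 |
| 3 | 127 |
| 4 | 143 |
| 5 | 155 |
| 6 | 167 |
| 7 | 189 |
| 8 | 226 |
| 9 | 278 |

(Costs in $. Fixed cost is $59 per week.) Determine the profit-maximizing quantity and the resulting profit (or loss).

Tabulate TR − TC: q=0: -59; q=1: -115; q=2: -149; q=3: -165; q=4: -174; q=5: -179; q=6: -184; q=7: -199; q=8: -229; q=9: -274.
Profit is highest at q = 0. Equivalently, the lowest AVC in the table is 189/7 ≈ $27 at q = 7, and P = $7 falls below it — price never covers variable cost, so the firm shuts down and loses only its fixed cost.

q = 0 (shut down); profit = -$59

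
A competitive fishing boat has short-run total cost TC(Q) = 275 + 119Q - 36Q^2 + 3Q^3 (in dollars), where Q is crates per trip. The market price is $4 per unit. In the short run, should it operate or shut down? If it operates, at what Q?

Shut down

Strip out fixed cost: VC = 119Q - 36Q^2 + 3Q^3. Then AVC = 119 - 36Q + 3Q^2 and MC = 119 - 72Q + 9Q^2.
The AVC parabola has its vertex at Q = 36/6 = 6, where AVC = 119 - 36·6 + 3·6^2 = $11.
Since P = $4 < min AVC = $11, price fails to cover variable cost at any output.
The firm minimizes its loss by shutting down and losing only its fixed cost of $275.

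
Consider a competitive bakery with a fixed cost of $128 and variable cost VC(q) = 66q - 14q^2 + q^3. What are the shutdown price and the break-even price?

Shutdown price = $17; break-even price = $34

Shutdown price = min AVC. AVC = 66 - 14q + q^2, with vertex at q = 7 and minimum $17.
ATC = 128/q + 66 - 14q + q^2. Setting dATC/dq = −128/q^2 − 14 + 2q = 0 gives q = 8 (since 2·8^3 − 14·8^2 = 128).
min ATC = 128/8 + 66 − 14·8 + 8^2 = $34. That is the break-even price.
Between these two prices the firm operates at a loss; above $34 it earns a profit.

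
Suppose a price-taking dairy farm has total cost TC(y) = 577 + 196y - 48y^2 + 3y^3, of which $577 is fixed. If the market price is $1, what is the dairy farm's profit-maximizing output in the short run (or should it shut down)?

Variable cost is VC = 196y - 48y^2 + 3y^3, so AVC = VC/y = 196 - 48y + 3y^2 and MC = dTC/dy = 196 - 96y + 9y^2.
AVC hits its minimum where MC = AVC, at y = 8, giving min AVC = 196 - 48·8 + 3·8^2 = $4.
With P < min AVC ($1 < $4), every unit sold adds to the loss.
The firm minimizes its loss by shutting down and losing only its fixed cost of $577.

Shut down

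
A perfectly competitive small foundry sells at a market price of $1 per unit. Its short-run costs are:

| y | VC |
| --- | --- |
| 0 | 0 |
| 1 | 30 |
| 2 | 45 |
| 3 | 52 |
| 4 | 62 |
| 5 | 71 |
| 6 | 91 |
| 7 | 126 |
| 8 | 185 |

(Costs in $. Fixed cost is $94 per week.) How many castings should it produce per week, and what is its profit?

y = 0 (shut down); profit = -$94

Compute π = P·y − TC at each output: y=0: -94; y=1: -123; y=2: -137; y=3: -143; y=4: -152; y=5: -160; y=6: -179; y=7: -213; y=8: -271.
Profit is highest at y = 0. Equivalently, the lowest AVC in the table is 71/5 ≈ $14.20 at y = 5, and P = $1 falls below it — price never covers variable cost, so the firm shuts down and loses only its fixed cost.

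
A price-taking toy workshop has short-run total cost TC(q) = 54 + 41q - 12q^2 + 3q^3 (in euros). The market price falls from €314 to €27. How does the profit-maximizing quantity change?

Output falls from 7 to 0 (the firm shuts down)

AVC = 41 - 12q + 3q^2, minimized at q = 2 where min AVC = €29. MC = 41 - 24q + 9q^2.
At P = €314 ≥ min AVC, set P = MC on the rising branch: q = 7.
At P = €27 < min AVC = €29, price no longer covers variable cost at any output, so the firm shuts down: q = 0.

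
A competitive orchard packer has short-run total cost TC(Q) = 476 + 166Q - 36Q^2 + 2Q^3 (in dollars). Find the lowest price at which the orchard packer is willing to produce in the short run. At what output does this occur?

$4 per unit, at Q = 9

The firm shuts down when price falls below the minimum of average variable cost. AVC = VC/Q = 166 - 36Q + 2Q^2.
At the minimum of AVC, MC = AVC. MC = 166 - 72Q + 6Q^2; setting MC = AVC gives 4Q^2 - 36Q = 0, so Q = 9. min AVC = 4.
The firm shuts down for any P below $4.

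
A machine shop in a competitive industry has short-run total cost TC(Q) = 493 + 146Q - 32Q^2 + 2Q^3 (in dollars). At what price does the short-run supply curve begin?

Short-run supply begins at min AVC. From VC = 146Q - 32Q^2 + 2Q^3, AVC = 146 - 32Q + 2Q^2.
At the minimum of AVC, MC = AVC. MC = 146 - 64Q + 6Q^2; setting MC = AVC gives 4Q^2 - 32Q = 0, so Q = 8. min AVC = 18.
For P < $18 the firm produces nothing.

$18 per unit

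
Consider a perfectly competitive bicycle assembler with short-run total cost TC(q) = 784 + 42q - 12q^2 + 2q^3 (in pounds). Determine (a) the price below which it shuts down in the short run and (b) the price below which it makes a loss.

Shutdown price = min AVC. AVC = 42 - 12q + 2q^2, with vertex at q = 3 and minimum £24.
ATC = 784/q + 42 - 12q + 2q^2. Setting dATC/dq = −784/q^2 − 12 + 4q = 0 gives q = 7 (since 4·7^3 − 12·7^2 = 784).
min ATC = 784/7 + 42 − 12·7 + 2·7^2 = £168. That is the break-even price.
Between these two prices the firm operates at a loss; above £168 it earns a profit.

Shutdown price = £24; break-even price = £168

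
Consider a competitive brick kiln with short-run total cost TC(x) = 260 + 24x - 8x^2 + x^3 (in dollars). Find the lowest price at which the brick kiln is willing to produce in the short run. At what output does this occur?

The shutdown price is the minimum of AVC. VC = 24x - 8x^2 + x^3, so AVC = 24 - 8x + x^2.
At the minimum of AVC, MC = AVC. MC = 24 - 16x + 3x^2; setting MC = AVC gives 2x^2 - 8x = 0, so x = 4. min AVC = 8.
For P < $8 the firm produces nothing.

$8 per unit, at x = 4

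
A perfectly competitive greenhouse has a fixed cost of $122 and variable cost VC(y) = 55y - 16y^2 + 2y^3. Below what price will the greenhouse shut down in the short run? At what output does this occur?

The shutdown price is the minimum of AVC. VC = 55y - 16y^2 + 2y^3, so AVC = 55 - 16y + 2y^2.
dAVC/dy = -16 + 4y = 0 gives y = 4. min AVC = 55 - 16·4 + 2·4^2 = 23.
So the shutdown price is $23.

$23 per unit, at y = 4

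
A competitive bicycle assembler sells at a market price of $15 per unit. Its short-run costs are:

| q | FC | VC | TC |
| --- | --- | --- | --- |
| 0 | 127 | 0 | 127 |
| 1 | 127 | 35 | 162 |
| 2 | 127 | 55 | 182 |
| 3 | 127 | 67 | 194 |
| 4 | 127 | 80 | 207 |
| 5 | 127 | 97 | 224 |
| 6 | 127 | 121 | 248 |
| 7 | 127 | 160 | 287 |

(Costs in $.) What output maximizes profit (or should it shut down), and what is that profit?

q = 0 (shut down); profit = -$127

Tabulate TR − TC: q=0: -127; q=1: -147; q=2: -152; q=3: -149; q=4: -147; q=5: -149; q=6: -158; q=7: -182.
Profit is highest at q = 0. Equivalently, the lowest AVC in the table is 97/5 ≈ $19.40 at q = 5, and P = $15 falls below it — price never covers variable cost, so the firm shuts down and loses only its fixed cost.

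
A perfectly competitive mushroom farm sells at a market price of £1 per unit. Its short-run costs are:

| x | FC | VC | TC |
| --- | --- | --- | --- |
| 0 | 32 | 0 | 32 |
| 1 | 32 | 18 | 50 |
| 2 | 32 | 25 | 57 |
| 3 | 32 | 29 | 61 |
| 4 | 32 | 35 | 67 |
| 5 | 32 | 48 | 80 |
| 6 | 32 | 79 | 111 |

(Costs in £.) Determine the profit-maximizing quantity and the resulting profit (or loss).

x = 0 (shut down); profit = -£32

Compute π = P·x − TC at each output: x=0: -32; x=1: -49; x=2: -55; x=3: -58; x=4: -63; x=5: -75; x=6: -105.
Profit is highest at x = 0. Equivalently, the lowest AVC in the table is 35/4 ≈ £8.75 at x = 4, and P = £1 falls below it — price never covers variable cost, so the firm shuts down and loses only its fixed cost.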